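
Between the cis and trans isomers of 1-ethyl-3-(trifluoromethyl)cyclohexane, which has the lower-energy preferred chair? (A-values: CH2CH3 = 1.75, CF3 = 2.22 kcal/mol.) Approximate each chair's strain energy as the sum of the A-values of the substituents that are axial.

cis

At 1,3 positions (parity same): cis → (e,e or a,a); trans → (a,e or e,a).
Best chair for cis: E = 0.00 kcal/mol; best chair for trans: E = 1.75 kcal/mol.
The cis isomer is lower by 1.75 kcal/mol.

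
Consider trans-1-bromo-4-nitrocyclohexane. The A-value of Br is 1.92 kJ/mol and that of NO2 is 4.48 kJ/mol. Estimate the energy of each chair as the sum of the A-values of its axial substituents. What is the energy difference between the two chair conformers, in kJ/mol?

6.40 kJ/mol

C1 and C4 have opposite parity, so for the trans isomer the two substituents are e,e in one chair and a,a in the other.
Chair I (bromo axial, nitro axial): E = 6.40 kJ/mol.
Chair II (bromo equatorial, nitro equatorial): E = 0.00 kJ/mol.
ΔE = 6.40 − 0.00 = 6.40 kJ/mol; chair II is more stable.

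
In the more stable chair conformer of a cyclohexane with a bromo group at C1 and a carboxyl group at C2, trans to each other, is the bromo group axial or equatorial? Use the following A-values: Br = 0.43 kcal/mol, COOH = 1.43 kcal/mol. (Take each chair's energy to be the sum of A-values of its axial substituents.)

equatorial

C1 and C2 have opposite parity, so for the trans isomer the two substituents are e,e in one chair and a,a in the other.
Chair I (bromo axial, carboxyl axial): E = 1.86 kcal/mol.
Chair II (bromo equatorial, carboxyl equatorial): E = 0.00 kcal/mol.
Chair II is the more stable (lower-energy) conformer, and in that chair the bromo group is equatorial.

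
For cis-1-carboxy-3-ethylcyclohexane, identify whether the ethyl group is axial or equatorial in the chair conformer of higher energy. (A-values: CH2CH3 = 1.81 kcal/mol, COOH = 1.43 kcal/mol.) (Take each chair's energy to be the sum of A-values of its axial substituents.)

axial

C1 and C3 have the same parity, so for the cis isomer the two substituents are e,e in one chair and a,a in the other.
Chair I (ethyl axial, carboxyl axial): E = 3.24 kcal/mol.
Chair II (ethyl equatorial, carboxyl equatorial): E = 0.00 kcal/mol.
Chair I is the less stable (higher-energy) conformer, and in that chair the ethyl group is axial.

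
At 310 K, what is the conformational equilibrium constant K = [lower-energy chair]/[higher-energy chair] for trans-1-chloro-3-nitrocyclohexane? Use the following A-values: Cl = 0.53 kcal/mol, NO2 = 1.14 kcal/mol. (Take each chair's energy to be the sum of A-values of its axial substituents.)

K ≈ 2.69

C1 and C3 have the same parity, so for the trans isomer the two substituents are one axial and one equatorial in each chair.
Chair I (chloro axial, nitro equatorial): E = 0.53 kcal/mol; chair II (chloro equatorial, nitro axial): E = 1.14 kcal/mol.
ΔG = 0.61 kcal/mol between the two chairs.
K = exp(ΔG/RT) with R = 1.987×10⁻³ kcal mol⁻¹ K⁻¹ and T = 310 K gives K ≈ 2.69.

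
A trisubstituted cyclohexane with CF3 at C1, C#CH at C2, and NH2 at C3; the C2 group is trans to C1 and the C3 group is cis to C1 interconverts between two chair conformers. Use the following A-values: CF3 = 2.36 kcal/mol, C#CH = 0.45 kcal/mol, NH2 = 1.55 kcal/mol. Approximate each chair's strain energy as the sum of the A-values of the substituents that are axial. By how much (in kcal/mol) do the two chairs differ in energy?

Chair I (trifluoromethyl axial, ethynyl axial, amino axial): E = 4.36 kcal/mol.
Chair II (trifluoromethyl equatorial, ethynyl equatorial, amino equatorial): E = 0.00 kcal/mol.
ΔE = 4.36 − 0.00 = 4.36 kcal/mol; chair II is more stable.

4.36 kcal/mol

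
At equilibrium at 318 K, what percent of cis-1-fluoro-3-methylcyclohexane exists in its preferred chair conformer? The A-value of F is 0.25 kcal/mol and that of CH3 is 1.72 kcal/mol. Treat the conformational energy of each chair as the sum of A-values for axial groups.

C1 and C3 have the same parity, so for the cis isomer the two substituents are e,e in one chair and a,a in the other.
Chair I (fluoro axial, methyl axial): E = 1.97 kcal/mol; chair II (fluoro equatorial, methyl equatorial): E = 0.00 kcal/mol.
ΔG = 1.97 kcal/mol between the two chairs.
K = exp(ΔG/RT) with R = 1.987×10⁻³ kcal mol⁻¹ K⁻¹ and T = 318 K gives K ≈ 22.6.
Fraction in the lower-energy chair = K/(K+1) = 95.8%.

95.8%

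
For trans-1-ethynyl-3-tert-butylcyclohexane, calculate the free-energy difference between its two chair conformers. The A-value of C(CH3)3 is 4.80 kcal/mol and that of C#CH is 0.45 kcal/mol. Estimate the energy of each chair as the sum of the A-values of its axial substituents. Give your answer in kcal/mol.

4.35 kcal/mol

C1 and C3 have the same parity, so for the trans isomer the two substituents are one axial and one equatorial in each chair.
Chair I (tert-butyl axial, ethynyl equatorial): E = 4.80 kcal/mol.
Chair II (tert-butyl equatorial, ethynyl axial): E = 0.45 kcal/mol.
ΔE = 4.80 − 0.45 = 4.35 kcal/mol; chair II is more stable.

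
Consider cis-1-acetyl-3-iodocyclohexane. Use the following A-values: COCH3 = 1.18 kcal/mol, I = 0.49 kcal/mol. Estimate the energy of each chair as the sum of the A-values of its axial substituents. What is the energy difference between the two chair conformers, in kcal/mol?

1.67 kcal/mol

C1 and C3 have the same parity, so for the cis isomer the two substituents are e,e in one chair and a,a in the other.
Chair I (acetyl axial, iodo axial): E = 1.67 kcal/mol.
Chair II (acetyl equatorial, iodo equatorial): E = 0.00 kcal/mol.
ΔE = 1.67 − 0.00 = 1.67 kcal/mol; chair II is more stable.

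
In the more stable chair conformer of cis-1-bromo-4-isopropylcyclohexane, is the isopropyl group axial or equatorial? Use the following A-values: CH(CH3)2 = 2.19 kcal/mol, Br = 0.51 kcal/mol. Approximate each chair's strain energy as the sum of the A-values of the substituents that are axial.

equatorial

C1 and C4 have opposite parity, so for the cis isomer the two substituents are one axial and one equatorial in each chair.
Chair I (isopropyl axial, bromo equatorial): E = 2.19 kcal/mol.
Chair II (isopropyl equatorial, bromo axial): E = 0.51 kcal/mol.
Chair II is the more stable (lower-energy) conformer, and in that chair the isopropyl group is equatorial.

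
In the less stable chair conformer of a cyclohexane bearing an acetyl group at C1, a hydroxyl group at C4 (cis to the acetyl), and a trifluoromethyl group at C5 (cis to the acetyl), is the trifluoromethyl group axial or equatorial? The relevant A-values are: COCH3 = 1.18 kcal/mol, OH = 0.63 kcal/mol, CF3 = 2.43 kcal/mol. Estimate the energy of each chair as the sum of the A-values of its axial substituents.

Chair I (acetyl axial, hydroxyl equatorial, trifluoromethyl axial): E = 3.61 kcal/mol.
Chair II (acetyl equatorial, hydroxyl axial, trifluoromethyl equatorial): E = 0.63 kcal/mol.
Chair I is the less stable (higher-energy) conformer, and in that chair the trifluoromethyl group is axial.

axial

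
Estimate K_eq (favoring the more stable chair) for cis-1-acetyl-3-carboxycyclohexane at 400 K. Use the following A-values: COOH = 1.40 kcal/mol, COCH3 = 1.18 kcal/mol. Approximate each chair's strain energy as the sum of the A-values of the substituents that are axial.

K ≈ 25.7

C1 and C3 have the same parity, so for the cis isomer the two substituents are e,e in one chair and a,a in the other.
Chair I (carboxyl axial, acetyl axial): E = 2.58 kcal/mol; chair II (carboxyl equatorial, acetyl equatorial): E = 0.00 kcal/mol.
ΔG = 2.58 kcal/mol between the two chairs.
K = exp(ΔG/RT) with R = 1.987×10⁻³ kcal mol⁻¹ K⁻¹ and T = 400 K gives K ≈ 25.7.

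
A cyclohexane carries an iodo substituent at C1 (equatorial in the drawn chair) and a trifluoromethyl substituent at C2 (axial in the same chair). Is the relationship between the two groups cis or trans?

cis

C1 and C2 have opposite parity, so their axial bonds point in opposite directions.
With opposite-parity carbons, two substituents on the same face are one axial and one equatorial; opposite faces give both axial or both equatorial.
Here the groups are equatorial/axial → same face → cis.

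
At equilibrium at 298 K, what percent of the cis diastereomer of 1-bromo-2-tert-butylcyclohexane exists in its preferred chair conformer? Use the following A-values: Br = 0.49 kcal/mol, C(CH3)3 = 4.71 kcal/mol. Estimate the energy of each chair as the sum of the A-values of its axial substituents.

99.9%

C1 and C2 have opposite parity, so for the cis isomer the two substituents are one axial and one equatorial in each chair.
Chair I (bromo axial, tert-butyl equatorial): E = 0.49 kcal/mol; chair II (bromo equatorial, tert-butyl axial): E = 4.71 kcal/mol.
ΔG = 4.22 kcal/mol between the two chairs.
K = exp(ΔG/RT) with R = 1.987×10⁻³ kcal mol⁻¹ K⁻¹ and T = 298 K gives K ≈ 1.24e+03.
Fraction in the lower-energy chair = K/(K+1) = 99.9%.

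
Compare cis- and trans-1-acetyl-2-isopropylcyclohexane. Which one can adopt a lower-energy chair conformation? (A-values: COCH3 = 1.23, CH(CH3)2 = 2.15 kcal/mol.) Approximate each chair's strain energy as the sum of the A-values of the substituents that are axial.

trans

At 1,2 positions (parity opposite): cis → (a,e or e,a); trans → (e,e or a,a).
Best chair for cis: E = 1.23 kcal/mol; best chair for trans: E = 0.00 kcal/mol.
The trans isomer is lower by 1.23 kcal/mol.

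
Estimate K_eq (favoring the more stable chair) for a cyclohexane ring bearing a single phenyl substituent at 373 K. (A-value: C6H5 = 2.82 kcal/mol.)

K ≈ 44.9

One chair has the phenyl group axial (E = 2.82 kcal/mol) and the other has it equatorial (E = 0).
ΔG = 2.82 kcal/mol between the two chairs.
K = exp(ΔG/RT) with R = 1.987×10⁻³ kcal mol⁻¹ K⁻¹ and T = 373 K gives K ≈ 44.9.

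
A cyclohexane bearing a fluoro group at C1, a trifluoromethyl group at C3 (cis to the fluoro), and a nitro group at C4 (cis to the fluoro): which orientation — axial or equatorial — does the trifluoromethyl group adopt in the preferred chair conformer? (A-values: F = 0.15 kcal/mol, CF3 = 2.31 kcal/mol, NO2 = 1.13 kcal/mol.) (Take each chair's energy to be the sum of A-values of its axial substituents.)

Chair I (fluoro axial, trifluoromethyl axial, nitro equatorial): E = 2.46 kcal/mol.
Chair II (fluoro equatorial, trifluoromethyl equatorial, nitro axial): E = 1.13 kcal/mol.
Chair II is the more stable (lower-energy) conformer, and in that chair the trifluoromethyl group is equatorial.

equatorial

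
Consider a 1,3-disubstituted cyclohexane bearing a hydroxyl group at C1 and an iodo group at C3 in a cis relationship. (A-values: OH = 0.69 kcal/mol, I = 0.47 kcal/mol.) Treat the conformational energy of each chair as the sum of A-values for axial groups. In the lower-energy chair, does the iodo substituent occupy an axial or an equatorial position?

C1 and C3 have the same parity, so for the cis isomer the two substituents are e,e in one chair and a,a in the other.
Chair I (hydroxyl axial, iodo axial): E = 1.16 kcal/mol.
Chair II (hydroxyl equatorial, iodo equatorial): E = 0.00 kcal/mol.
Chair II is the more stable (lower-energy) conformer, and in that chair the iodo group is equatorial.

equatorial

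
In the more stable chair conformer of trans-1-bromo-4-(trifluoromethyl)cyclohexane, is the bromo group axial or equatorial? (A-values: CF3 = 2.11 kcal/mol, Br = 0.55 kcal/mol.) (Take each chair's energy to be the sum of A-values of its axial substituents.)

C1 and C4 have opposite parity, so for the trans isomer the two substituents are e,e in one chair and a,a in the other.
Chair I (trifluoromethyl axial, bromo axial): E = 2.66 kcal/mol.
Chair II (trifluoromethyl equatorial, bromo equatorial): E = 0.00 kcal/mol.
Chair II is the more stable (lower-energy) conformer, and in that chair the bromo group is equatorial.

equatorial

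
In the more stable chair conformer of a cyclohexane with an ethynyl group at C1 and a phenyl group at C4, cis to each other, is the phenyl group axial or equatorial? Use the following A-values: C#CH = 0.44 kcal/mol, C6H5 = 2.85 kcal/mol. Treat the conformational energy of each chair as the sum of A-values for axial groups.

C1 and C4 have opposite parity, so for the cis isomer the two substituents are one axial and one equatorial in each chair.
Chair I (ethynyl axial, phenyl equatorial): E = 0.44 kcal/mol.
Chair II (ethynyl equatorial, phenyl axial): E = 2.85 kcal/mol.
Chair I is the more stable (lower-energy) conformer, and in that chair the phenyl group is equatorial.

equatorial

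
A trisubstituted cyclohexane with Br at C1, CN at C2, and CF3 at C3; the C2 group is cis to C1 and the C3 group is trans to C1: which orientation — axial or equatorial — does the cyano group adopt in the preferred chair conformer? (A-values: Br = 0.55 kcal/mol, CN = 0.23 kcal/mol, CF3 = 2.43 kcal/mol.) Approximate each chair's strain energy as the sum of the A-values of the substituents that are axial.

Chair I (bromo axial, cyano equatorial, trifluoromethyl equatorial): E = 0.55 kcal/mol.
Chair II (bromo equatorial, cyano axial, trifluoromethyl axial): E = 2.66 kcal/mol.
Chair I is the more stable (lower-energy) conformer, and in that chair the cyano group is equatorial.

equatorial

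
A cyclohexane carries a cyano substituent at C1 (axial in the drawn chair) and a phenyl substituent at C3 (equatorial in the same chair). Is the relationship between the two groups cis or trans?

C1 and C3 have the same parity, so their axial bonds point in the same direction.
With same-parity carbons, two substituents on the same face are both axial or both equatorial; opposite faces give one of each.
Here the groups are axial/equatorial → opposite face → trans.

trans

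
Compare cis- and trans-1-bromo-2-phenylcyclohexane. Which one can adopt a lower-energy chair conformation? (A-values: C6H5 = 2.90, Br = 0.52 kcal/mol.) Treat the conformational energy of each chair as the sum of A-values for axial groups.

At 1,2 positions (parity opposite): cis → (a,e or e,a); trans → (e,e or a,a).
Best chair for cis: E = 0.52 kcal/mol; best chair for trans: E = 0.00 kcal/mol.
The trans isomer is lower by 0.52 kcal/mol.

trans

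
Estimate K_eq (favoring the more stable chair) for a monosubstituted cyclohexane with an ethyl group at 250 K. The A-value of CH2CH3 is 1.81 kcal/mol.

K ≈ 38.2

One chair has the ethyl group axial (E = 1.81 kcal/mol) and the other has it equatorial (E = 0).
ΔG = 1.81 kcal/mol between the two chairs.
K = exp(ΔG/RT) with R = 1.987×10⁻³ kcal mol⁻¹ K⁻¹ and T = 250 K gives K ≈ 38.2.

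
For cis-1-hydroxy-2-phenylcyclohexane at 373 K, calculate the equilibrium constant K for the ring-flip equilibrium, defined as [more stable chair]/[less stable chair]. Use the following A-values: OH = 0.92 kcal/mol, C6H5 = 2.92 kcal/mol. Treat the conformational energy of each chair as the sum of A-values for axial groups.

K ≈ 14.9

C1 and C2 have opposite parity, so for the cis isomer the two substituents are one axial and one equatorial in each chair.
Chair I (hydroxyl axial, phenyl equatorial): E = 0.92 kcal/mol; chair II (hydroxyl equatorial, phenyl axial): E = 2.92 kcal/mol.
ΔG = 2.00 kcal/mol between the two chairs.
K = exp(ΔG/RT) with R = 1.987×10⁻³ kcal mol⁻¹ K⁻¹ and T = 373 K gives K ≈ 14.9.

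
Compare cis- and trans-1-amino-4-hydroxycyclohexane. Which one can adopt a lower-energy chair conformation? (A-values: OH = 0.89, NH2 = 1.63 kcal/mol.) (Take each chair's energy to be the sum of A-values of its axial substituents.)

trans

At 1,4 positions (parity opposite): cis → (a,e or e,a); trans → (e,e or a,a).
Best chair for cis: E = 0.89 kcal/mol; best chair for trans: E = 0.00 kcal/mol.
The trans isomer is lower by 0.89 kcal/mol.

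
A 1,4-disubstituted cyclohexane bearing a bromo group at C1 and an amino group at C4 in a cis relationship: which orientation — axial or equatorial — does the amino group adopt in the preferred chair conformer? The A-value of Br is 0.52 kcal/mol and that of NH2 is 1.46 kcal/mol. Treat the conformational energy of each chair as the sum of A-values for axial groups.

C1 and C4 have opposite parity, so for the cis isomer the two substituents are one axial and one equatorial in each chair.
Chair I (bromo axial, amino equatorial): E = 0.52 kcal/mol.
Chair II (bromo equatorial, amino axial): E = 1.46 kcal/mol.
Chair I is the more stable (lower-energy) conformer, and in that chair the amino group is equatorial.

equatorial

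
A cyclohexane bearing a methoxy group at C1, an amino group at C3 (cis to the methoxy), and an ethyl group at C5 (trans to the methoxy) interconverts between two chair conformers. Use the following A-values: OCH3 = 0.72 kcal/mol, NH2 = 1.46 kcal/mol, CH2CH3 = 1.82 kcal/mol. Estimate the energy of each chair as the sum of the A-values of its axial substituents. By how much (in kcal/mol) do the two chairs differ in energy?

0.36 kcal/mol

Chair I (methoxy axial, amino axial, ethyl equatorial): E = 2.18 kcal/mol.
Chair II (methoxy equatorial, amino equatorial, ethyl axial): E = 1.82 kcal/mol.
ΔE = 2.18 − 1.82 = 0.36 kcal/mol; chair II is more stable.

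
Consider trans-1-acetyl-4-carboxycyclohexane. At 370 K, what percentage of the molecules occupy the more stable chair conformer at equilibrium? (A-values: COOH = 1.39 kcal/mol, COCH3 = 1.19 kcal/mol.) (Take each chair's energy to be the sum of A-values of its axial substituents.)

C1 and C4 have opposite parity, so for the trans isomer the two substituents are e,e in one chair and a,a in the other.
Chair I (carboxyl axial, acetyl axial): E = 2.58 kcal/mol; chair II (carboxyl equatorial, acetyl equatorial): E = 0.00 kcal/mol.
ΔG = 2.58 kcal/mol between the two chairs.
K = exp(ΔG/RT) with R = 1.987×10⁻³ kcal mol⁻¹ K⁻¹ and T = 370 K gives K ≈ 33.4.
Fraction in the lower-energy chair = K/(K+1) = 97.1%.

97.1%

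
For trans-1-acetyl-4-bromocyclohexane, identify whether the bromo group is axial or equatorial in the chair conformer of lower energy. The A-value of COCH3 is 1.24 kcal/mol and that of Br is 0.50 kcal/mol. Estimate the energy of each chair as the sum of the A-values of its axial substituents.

C1 and C4 have opposite parity, so for the trans isomer the two substituents are e,e in one chair and a,a in the other.
Chair I (acetyl axial, bromo axial): E = 1.74 kcal/mol.
Chair II (acetyl equatorial, bromo equatorial): E = 0.00 kcal/mol.
Chair II is the more stable (lower-energy) conformer, and in that chair the bromo group is equatorial.

equatorial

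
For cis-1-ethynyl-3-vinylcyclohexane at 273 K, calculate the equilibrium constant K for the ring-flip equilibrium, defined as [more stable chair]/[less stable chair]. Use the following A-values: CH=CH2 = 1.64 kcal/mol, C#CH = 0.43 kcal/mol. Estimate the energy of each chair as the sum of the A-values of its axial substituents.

C1 and C3 have the same parity, so for the cis isomer the two substituents are e,e in one chair and a,a in the other.
Chair I (vinyl axial, ethynyl axial): E = 2.07 kcal/mol; chair II (vinyl equatorial, ethynyl equatorial): E = 0.00 kcal/mol.
ΔG = 2.07 kcal/mol between the two chairs.
K = exp(ΔG/RT) with R = 1.987×10⁻³ kcal mol⁻¹ K⁻¹ and T = 273 K gives K ≈ 45.4.

K ≈ 45.4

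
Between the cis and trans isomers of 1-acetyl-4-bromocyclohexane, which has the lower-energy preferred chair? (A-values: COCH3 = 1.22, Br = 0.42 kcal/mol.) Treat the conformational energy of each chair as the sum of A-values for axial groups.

At 1,4 positions (parity opposite): cis → (a,e or e,a); trans → (e,e or a,a).
Best chair for cis: E = 0.42 kcal/mol; best chair for trans: E = 0.00 kcal/mol.
The trans isomer is lower by 0.42 kcal/mol.

trans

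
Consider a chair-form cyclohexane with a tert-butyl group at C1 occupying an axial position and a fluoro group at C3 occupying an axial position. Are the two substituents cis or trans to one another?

C1 and C3 have the same parity, so their axial bonds point in the same direction.
With same-parity carbons, two substituents on the same face are both axial or both equatorial; opposite faces give one of each.
Here the groups are axial/axial → same face → cis.

cis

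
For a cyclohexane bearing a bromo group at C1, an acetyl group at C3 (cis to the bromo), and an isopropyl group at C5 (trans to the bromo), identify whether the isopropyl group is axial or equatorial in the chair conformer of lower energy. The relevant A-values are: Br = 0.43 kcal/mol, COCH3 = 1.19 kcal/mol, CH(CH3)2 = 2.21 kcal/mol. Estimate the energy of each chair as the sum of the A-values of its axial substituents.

Chair I (bromo axial, acetyl axial, isopropyl equatorial): E = 1.62 kcal/mol.
Chair II (bromo equatorial, acetyl equatorial, isopropyl axial): E = 2.21 kcal/mol.
Chair I is the more stable (lower-energy) conformer, and in that chair the isopropyl group is equatorial.

equatorial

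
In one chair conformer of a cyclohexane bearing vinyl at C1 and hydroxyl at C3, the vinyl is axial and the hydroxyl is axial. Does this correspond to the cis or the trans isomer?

C1 and C3 have the same parity, so their axial bonds point in the same direction.
With same-parity carbons, two substituents on the same face are both axial or both equatorial; opposite faces give one of each.
Here the groups are axial/axial → same face → cis.

cis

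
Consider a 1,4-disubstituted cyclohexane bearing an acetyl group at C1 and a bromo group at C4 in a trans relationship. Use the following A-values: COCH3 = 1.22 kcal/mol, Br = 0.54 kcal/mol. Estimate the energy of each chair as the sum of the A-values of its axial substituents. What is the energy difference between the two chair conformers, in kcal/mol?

1.76 kcal/mol

C1 and C4 have opposite parity, so for the trans isomer the two substituents are e,e in one chair and a,a in the other.
Chair I (acetyl axial, bromo axial): E = 1.76 kcal/mol.
Chair II (acetyl equatorial, bromo equatorial): E = 0.00 kcal/mol.
ΔE = 1.76 − 0.00 = 1.76 kcal/mol; chair II is more stable.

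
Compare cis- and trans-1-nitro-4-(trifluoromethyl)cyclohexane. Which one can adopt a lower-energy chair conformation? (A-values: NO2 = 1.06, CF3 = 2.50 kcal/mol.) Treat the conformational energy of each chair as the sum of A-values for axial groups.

trans

At 1,4 positions (parity opposite): cis → (a,e or e,a); trans → (e,e or a,a).
Best chair for cis: E = 1.06 kcal/mol; best chair for trans: E = 0.00 kcal/mol.
The trans isomer is lower by 1.06 kcal/mol.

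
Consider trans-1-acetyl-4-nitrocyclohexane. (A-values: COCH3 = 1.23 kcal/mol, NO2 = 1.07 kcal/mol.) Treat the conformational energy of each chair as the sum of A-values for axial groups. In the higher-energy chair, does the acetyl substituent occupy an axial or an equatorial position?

axial

C1 and C4 have opposite parity, so for the trans isomer the two substituents are e,e in one chair and a,a in the other.
Chair I (acetyl axial, nitro axial): E = 2.30 kcal/mol.
Chair II (acetyl equatorial, nitro equatorial): E = 0.00 kcal/mol.
Chair I is the less stable (higher-energy) conformer, and in that chair the acetyl group is axial.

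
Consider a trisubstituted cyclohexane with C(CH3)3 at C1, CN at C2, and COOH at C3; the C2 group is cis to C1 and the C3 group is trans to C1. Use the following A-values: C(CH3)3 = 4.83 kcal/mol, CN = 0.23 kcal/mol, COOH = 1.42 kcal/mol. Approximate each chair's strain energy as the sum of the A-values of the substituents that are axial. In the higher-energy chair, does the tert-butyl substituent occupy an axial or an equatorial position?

Chair I (tert-butyl axial, cyano equatorial, carboxyl equatorial): E = 4.83 kcal/mol.
Chair II (tert-butyl equatorial, cyano axial, carboxyl axial): E = 1.65 kcal/mol.
Chair I is the less stable (higher-energy) conformer, and in that chair the tert-butyl group is axial.

axial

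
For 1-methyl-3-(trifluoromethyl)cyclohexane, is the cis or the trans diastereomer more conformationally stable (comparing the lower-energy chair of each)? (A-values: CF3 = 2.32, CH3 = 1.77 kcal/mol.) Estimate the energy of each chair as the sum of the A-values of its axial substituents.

cis

At 1,3 positions (parity same): cis → (e,e or a,a); trans → (a,e or e,a).
Best chair for cis: E = 0.00 kcal/mol; best chair for trans: E = 1.77 kcal/mol.
The cis isomer is lower by 1.77 kcal/mol.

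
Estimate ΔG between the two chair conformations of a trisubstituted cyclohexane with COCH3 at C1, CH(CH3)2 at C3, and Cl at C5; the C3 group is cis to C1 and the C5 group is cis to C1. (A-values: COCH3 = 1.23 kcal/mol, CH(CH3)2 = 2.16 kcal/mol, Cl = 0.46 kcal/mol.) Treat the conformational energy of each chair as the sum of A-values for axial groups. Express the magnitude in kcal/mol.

3.85 kcal/mol

Chair I (acetyl axial, isopropyl axial, chloro axial): E = 3.85 kcal/mol.
Chair II (acetyl equatorial, isopropyl equatorial, chloro equatorial): E = 0.00 kcal/mol.
ΔE = 3.85 − 0.00 = 3.85 kcal/mol; chair II is more stable.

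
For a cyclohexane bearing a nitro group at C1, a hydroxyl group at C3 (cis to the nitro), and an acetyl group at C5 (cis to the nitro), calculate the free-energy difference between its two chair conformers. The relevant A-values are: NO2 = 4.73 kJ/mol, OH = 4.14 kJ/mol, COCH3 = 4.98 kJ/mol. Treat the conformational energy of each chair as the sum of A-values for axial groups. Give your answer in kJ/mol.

Chair I (nitro axial, hydroxyl axial, acetyl axial): E = 13.85 kJ/mol.
Chair II (nitro equatorial, hydroxyl equatorial, acetyl equatorial): E = 0.00 kJ/mol.
ΔE = 13.85 − 0.00 = 13.85 kJ/mol; chair II is more stable.

13.85 kJ/mol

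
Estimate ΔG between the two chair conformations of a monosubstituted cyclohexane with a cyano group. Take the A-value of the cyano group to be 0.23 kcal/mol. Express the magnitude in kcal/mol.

0.23 kcal/mol

A monosubstituted cyclohexane has one chair with the cyano group axial (E = A = 0.23 kcal/mol) and one with it equatorial (E = 0).
ΔE = 0.23 − 0 = 0.23 kcal/mol.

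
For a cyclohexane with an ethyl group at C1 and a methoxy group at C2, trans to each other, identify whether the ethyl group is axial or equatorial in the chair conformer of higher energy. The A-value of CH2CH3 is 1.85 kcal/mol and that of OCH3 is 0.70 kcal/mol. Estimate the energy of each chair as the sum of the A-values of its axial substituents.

C1 and C2 have opposite parity, so for the trans isomer the two substituents are e,e in one chair and a,a in the other.
Chair I (ethyl axial, methoxy axial): E = 2.55 kcal/mol.
Chair II (ethyl equatorial, methoxy equatorial): E = 0.00 kcal/mol.
Chair I is the less stable (higher-energy) conformer, and in that chair the ethyl group is axial.

axial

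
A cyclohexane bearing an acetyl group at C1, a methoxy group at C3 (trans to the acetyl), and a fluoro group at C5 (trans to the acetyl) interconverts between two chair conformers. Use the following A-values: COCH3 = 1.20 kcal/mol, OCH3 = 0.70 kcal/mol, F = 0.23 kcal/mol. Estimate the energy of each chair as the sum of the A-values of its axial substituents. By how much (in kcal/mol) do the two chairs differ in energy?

Chair I (acetyl axial, methoxy equatorial, fluoro equatorial): E = 1.20 kcal/mol.
Chair II (acetyl equatorial, methoxy axial, fluoro axial): E = 0.93 kcal/mol.
ΔE = 1.20 − 0.93 = 0.27 kcal/mol; chair II is more stable.

0.27 kcal/mol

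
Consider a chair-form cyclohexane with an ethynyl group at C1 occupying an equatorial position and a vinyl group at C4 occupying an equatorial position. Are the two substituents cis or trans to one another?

C1 and C4 have opposite parity, so their axial bonds point in opposite directions.
With opposite-parity carbons, two substituents on the same face are one axial and one equatorial; opposite faces give both axial or both equatorial.
Here the groups are equatorial/equatorial → opposite face → trans.

trans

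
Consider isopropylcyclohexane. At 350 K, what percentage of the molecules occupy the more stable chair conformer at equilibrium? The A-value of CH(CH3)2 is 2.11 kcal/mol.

95.4%

One chair has the isopropyl group axial (E = 2.11 kcal/mol) and the other has it equatorial (E = 0).
ΔG = 2.11 kcal/mol between the two chairs.
K = exp(ΔG/RT) with R = 1.987×10⁻³ kcal mol⁻¹ K⁻¹ and T = 350 K gives K ≈ 20.8.
Fraction in the lower-energy chair = K/(K+1) = 95.4%.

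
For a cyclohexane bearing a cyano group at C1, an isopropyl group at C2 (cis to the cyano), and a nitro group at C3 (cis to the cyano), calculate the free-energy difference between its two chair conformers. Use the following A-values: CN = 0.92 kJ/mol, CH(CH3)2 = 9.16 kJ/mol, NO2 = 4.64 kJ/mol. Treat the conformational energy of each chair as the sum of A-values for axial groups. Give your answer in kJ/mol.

3.60 kJ/mol

Chair I (cyano axial, isopropyl equatorial, nitro axial): E = 5.56 kJ/mol.
Chair II (cyano equatorial, isopropyl axial, nitro equatorial): E = 9.16 kJ/mol.
ΔE = 9.16 − 5.56 = 3.60 kJ/mol; chair I is more stable.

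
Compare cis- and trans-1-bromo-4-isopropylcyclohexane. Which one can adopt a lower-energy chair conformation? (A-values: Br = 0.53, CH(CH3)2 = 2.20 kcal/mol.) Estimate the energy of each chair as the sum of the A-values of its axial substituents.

At 1,4 positions (parity opposite): cis → (a,e or e,a); trans → (e,e or a,a).
Best chair for cis: E = 0.53 kcal/mol; best chair for trans: E = 0.00 kcal/mol.
The trans isomer is lower by 0.53 kcal/mol.

trans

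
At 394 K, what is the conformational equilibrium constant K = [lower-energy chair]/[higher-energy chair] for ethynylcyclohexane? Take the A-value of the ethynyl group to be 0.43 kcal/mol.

One chair has the ethynyl group axial (E = 0.43 kcal/mol) and the other has it equatorial (E = 0).
ΔG = 0.43 kcal/mol between the two chairs.
K = exp(ΔG/RT) with R = 1.987×10⁻³ kcal mol⁻¹ K⁻¹ and T = 394 K gives K ≈ 1.73.

K ≈ 1.73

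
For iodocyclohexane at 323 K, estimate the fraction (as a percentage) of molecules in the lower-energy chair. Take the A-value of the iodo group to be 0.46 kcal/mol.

67.2%

One chair has the iodo group axial (E = 0.46 kcal/mol) and the other has it equatorial (E = 0).
ΔG = 0.46 kcal/mol between the two chairs.
K = exp(ΔG/RT) with R = 1.987×10⁻³ kcal mol⁻¹ K⁻¹ and T = 323 K gives K ≈ 2.05.
Fraction in the lower-energy chair = K/(K+1) = 67.2%.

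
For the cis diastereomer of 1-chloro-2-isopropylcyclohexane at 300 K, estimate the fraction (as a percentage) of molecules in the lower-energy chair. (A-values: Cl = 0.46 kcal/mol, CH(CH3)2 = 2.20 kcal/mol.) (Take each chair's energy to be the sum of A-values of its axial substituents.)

94.9%

C1 and C2 have opposite parity, so for the cis isomer the two substituents are one axial and one equatorial in each chair.
Chair I (chloro axial, isopropyl equatorial): E = 0.46 kcal/mol; chair II (chloro equatorial, isopropyl axial): E = 2.20 kcal/mol.
ΔG = 1.74 kcal/mol between the two chairs.
K = exp(ΔG/RT) with R = 1.987×10⁻³ kcal mol⁻¹ K⁻¹ and T = 300 K gives K ≈ 18.5.
Fraction in the lower-energy chair = K/(K+1) = 94.9%.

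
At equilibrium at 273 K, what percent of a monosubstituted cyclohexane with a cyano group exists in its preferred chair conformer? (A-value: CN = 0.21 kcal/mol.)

One chair has the cyano group axial (E = 0.21 kcal/mol) and the other has it equatorial (E = 0).
ΔG = 0.21 kcal/mol between the two chairs.
K = exp(ΔG/RT) with R = 1.987×10⁻³ kcal mol⁻¹ K⁻¹ and T = 273 K gives K ≈ 1.47.
Fraction in the lower-energy chair = K/(K+1) = 59.6%.

59.6%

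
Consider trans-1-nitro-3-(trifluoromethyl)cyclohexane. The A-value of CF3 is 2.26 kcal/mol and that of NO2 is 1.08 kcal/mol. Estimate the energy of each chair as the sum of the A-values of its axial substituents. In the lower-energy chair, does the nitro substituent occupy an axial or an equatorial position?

C1 and C3 have the same parity, so for the trans isomer the two substituents are one axial and one equatorial in each chair.
Chair I (trifluoromethyl axial, nitro equatorial): E = 2.26 kcal/mol.
Chair II (trifluoromethyl equatorial, nitro axial): E = 1.08 kcal/mol.
Chair II is the more stable (lower-energy) conformer, and in that chair the nitro group is axial.

axial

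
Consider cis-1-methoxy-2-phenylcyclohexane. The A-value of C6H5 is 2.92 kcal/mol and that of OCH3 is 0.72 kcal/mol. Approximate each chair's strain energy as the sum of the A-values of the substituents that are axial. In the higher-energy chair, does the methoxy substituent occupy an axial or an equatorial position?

C1 and C2 have opposite parity, so for the cis isomer the two substituents are one axial and one equatorial in each chair.
Chair I (phenyl axial, methoxy equatorial): E = 2.92 kcal/mol.
Chair II (phenyl equatorial, methoxy axial): E = 0.72 kcal/mol.
Chair I is the less stable (higher-energy) conformer, and in that chair the methoxy group is equatorial.

equatorial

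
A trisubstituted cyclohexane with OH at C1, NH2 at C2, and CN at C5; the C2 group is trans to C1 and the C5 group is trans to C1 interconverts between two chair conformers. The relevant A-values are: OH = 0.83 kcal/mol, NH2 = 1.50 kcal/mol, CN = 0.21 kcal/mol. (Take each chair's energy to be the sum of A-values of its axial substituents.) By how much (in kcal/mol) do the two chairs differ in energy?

2.12 kcal/mol

Chair I (hydroxyl axial, amino axial, cyano equatorial): E = 2.33 kcal/mol.
Chair II (hydroxyl equatorial, amino equatorial, cyano axial): E = 0.21 kcal/mol.
ΔE = 2.33 − 0.21 = 2.12 kcal/mol; chair II is more stable.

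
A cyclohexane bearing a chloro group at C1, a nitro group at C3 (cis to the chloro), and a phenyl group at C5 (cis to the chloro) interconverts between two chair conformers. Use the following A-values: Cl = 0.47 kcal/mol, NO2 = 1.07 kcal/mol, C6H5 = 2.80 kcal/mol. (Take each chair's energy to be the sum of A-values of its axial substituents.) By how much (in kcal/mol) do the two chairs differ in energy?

Chair I (chloro axial, nitro axial, phenyl axial): E = 4.34 kcal/mol.
Chair II (chloro equatorial, nitro equatorial, phenyl equatorial): E = 0.00 kcal/mol.
ΔE = 4.34 − 0.00 = 4.34 kcal/mol; chair II is more stable.

4.34 kcal/mol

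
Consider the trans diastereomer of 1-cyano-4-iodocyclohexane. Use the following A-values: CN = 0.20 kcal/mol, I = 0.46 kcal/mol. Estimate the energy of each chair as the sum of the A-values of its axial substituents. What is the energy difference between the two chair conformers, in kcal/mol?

0.66 kcal/mol

C1 and C4 have opposite parity, so for the trans isomer the two substituents are e,e in one chair and a,a in the other.
Chair I (cyano axial, iodo axial): E = 0.66 kcal/mol.
Chair II (cyano equatorial, iodo equatorial): E = 0.00 kcal/mol.
ΔE = 0.66 − 0.00 = 0.66 kcal/mol; chair II is more stable.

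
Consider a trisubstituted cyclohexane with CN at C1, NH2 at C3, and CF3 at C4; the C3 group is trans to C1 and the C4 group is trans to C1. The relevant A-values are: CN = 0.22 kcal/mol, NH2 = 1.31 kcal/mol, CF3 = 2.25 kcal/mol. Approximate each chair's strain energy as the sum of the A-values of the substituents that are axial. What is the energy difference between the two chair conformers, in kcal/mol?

Chair I (cyano axial, amino equatorial, trifluoromethyl axial): E = 2.47 kcal/mol.
Chair II (cyano equatorial, amino axial, trifluoromethyl equatorial): E = 1.31 kcal/mol.
ΔE = 2.47 − 1.31 = 1.16 kcal/mol; chair II is more stable.

1.16 kcal/mol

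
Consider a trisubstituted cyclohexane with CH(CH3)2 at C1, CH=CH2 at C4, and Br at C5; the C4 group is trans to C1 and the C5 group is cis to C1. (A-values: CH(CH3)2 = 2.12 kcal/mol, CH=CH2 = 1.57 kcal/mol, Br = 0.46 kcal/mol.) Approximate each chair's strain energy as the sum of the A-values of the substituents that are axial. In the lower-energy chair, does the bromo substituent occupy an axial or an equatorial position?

Chair I (isopropyl axial, vinyl axial, bromo axial): E = 4.15 kcal/mol.
Chair II (isopropyl equatorial, vinyl equatorial, bromo equatorial): E = 0.00 kcal/mol.
Chair II is the more stable (lower-energy) conformer, and in that chair the bromo group is equatorial.

equatorial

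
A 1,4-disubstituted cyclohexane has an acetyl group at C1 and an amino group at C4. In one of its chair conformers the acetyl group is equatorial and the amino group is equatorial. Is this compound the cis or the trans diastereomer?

C1 and C4 have opposite parity, so their axial bonds point in opposite directions.
With opposite-parity carbons, two substituents on the same face are one axial and one equatorial; opposite faces give both axial or both equatorial.
Here the groups are equatorial/equatorial → opposite face → trans.

trans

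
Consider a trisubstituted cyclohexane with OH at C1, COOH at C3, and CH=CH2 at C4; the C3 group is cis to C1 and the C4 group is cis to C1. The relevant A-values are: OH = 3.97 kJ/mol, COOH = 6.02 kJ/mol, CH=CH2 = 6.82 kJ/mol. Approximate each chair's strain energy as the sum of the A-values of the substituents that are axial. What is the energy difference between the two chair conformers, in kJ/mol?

Chair I (hydroxyl axial, carboxyl axial, vinyl equatorial): E = 9.99 kJ/mol.
Chair II (hydroxyl equatorial, carboxyl equatorial, vinyl axial): E = 6.82 kJ/mol.
ΔE = 9.99 − 6.82 = 3.17 kJ/mol; chair II is more stable.

3.17 kJ/mol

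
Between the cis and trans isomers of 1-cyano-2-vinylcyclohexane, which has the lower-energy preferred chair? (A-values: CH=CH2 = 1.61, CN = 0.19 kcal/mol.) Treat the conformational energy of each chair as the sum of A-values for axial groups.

trans

At 1,2 positions (parity opposite): cis → (a,e or e,a); trans → (e,e or a,a).
Best chair for cis: E = 0.19 kcal/mol; best chair for trans: E = 0.00 kcal/mol.
The trans isomer is lower by 0.19 kcal/mol.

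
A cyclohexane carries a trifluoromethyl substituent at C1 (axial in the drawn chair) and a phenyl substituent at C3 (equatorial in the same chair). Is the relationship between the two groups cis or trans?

C1 and C3 have the same parity, so their axial bonds point in the same direction.
With same-parity carbons, two substituents on the same face are both axial or both equatorial; opposite faces give one of each.
Here the groups are axial/equatorial → opposite face → trans.

trans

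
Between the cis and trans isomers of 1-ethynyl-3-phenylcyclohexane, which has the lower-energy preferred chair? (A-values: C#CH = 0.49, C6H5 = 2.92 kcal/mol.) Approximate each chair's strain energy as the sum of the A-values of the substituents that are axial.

At 1,3 positions (parity same): cis → (e,e or a,a); trans → (a,e or e,a).
Best chair for cis: E = 0.00 kcal/mol; best chair for trans: E = 0.49 kcal/mol.
The cis isomer is lower by 0.49 kcal/mol.

cis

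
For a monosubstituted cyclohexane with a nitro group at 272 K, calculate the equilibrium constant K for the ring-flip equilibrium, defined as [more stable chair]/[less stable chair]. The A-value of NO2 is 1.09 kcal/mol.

One chair has the nitro group axial (E = 1.09 kcal/mol) and the other has it equatorial (E = 0).
ΔG = 1.09 kcal/mol between the two chairs.
K = exp(ΔG/RT) with R = 1.987×10⁻³ kcal mol⁻¹ K⁻¹ and T = 272 K gives K ≈ 7.51.

K ≈ 7.51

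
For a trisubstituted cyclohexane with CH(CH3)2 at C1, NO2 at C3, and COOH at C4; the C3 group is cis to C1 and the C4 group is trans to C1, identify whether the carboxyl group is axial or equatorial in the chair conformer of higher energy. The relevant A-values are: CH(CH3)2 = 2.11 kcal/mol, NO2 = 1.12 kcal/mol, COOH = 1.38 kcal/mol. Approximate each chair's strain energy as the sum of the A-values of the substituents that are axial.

axial

Chair I (isopropyl axial, nitro axial, carboxyl axial): E = 4.61 kcal/mol.
Chair II (isopropyl equatorial, nitro equatorial, carboxyl equatorial): E = 0.00 kcal/mol.
Chair I is the less stable (higher-energy) conformer, and in that chair the carboxyl group is axial.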